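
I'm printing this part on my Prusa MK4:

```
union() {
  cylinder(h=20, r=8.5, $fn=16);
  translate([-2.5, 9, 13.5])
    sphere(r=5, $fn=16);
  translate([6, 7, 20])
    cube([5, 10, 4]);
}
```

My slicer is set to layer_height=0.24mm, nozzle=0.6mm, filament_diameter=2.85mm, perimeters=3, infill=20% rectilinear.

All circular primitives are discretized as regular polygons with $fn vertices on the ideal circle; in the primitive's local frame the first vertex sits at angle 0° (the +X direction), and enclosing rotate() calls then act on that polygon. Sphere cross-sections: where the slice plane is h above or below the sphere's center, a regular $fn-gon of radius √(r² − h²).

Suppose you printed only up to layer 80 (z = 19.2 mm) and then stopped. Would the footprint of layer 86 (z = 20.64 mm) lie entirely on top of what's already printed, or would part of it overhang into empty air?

Compare the two slices. At z = 19.2: the r=8.5 cylinder gives a regular 16-gon of circumradius 8.5 (constant along its height) (area = (16/2)·8.500²·sin(360°/16) = 221.19 mm²); the sphere at (-2.5, 9) is absent (|z−center|=5.700 > r=5); the cube at (6, 7) does not reach this height (z outside [20, 24]); Combining (union): only the r=8.5 cylinder is present, so the union is just that shape — area = 221.19 mm². At z = 20.64: the cylinder is not intersected at this z (z outside [0, 20]); the sphere at (-2.5, 9) does not reach this height (|z−center|=7.140 > r=5); the 5×10 cube at (6, 7) contributes its full rectangle (area 50.00 mm²); Merging all regions: only the 5×10 cube at (6, 7) is present, so the union is just that shape — area = 50.00 mm². Checking containment: at z = 20.64 the cross-section extends beyond the z = 19.2 cross-section by about 50.00 mm².

part overhangs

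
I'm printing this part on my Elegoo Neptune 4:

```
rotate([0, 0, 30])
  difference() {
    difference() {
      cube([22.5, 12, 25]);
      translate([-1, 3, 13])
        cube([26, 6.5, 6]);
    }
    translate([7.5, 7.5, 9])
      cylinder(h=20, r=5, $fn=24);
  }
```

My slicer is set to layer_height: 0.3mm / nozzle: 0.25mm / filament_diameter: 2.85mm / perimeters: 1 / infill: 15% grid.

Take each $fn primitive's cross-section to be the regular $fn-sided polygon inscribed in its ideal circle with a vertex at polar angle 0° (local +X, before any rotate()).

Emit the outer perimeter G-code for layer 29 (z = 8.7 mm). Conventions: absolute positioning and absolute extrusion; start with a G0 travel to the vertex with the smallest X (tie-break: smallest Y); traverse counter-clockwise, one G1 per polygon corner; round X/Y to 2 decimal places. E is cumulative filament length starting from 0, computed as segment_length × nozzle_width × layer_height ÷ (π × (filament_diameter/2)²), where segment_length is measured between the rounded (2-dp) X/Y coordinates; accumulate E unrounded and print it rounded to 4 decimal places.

At z = 8.7 mm: the cube is present — its section is the full 22.5×12 rectangle; the cube at (-1, 3) does not reach this height (z outside [13, 19]); Subtracting the remaining from the first: none of the subtracted shapes is present at this height, so the 22.5×12 cube is unchanged — 1 connected region; the cylinder at (7.5, 7.5) does not reach this height (z outside [9, 29]); After the difference (first − rest): none of the subtracted shapes is present at this height, so the result so far is unchanged — 1 connected region; (whole slice rotated 30° about Z — lengths, areas and connectivity unchanged). The outline is a single polygon with 4 vertices. Extrusion per mm of travel: 0.25 × 0.3 / (π × 1.425²) = 0.011757. Accumulating E over each segment gives final E = 0.8112.

G0 X-6.00 Y10.39 Z8.70
G1 X0.00 Y0.00 E0.1411
G1 X19.49 Y11.25 E0.4056
G1 X13.49 Y21.64 E0.5467
G1 X-6.00 Y10.39 E0.8112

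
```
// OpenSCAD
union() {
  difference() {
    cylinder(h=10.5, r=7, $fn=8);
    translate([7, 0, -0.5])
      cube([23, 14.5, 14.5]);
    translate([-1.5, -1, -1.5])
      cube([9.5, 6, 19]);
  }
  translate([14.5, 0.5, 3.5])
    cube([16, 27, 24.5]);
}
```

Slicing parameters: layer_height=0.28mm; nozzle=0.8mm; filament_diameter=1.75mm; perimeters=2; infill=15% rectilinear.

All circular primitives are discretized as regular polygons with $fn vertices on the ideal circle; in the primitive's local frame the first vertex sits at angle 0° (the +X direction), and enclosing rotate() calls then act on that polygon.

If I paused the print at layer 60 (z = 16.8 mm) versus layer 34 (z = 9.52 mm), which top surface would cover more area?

Layer 60 (z = 16.8): the cylinder is not intersected at this z (z outside [0, 10.5]); the cube at (7, 0) does not reach this height (z outside [-0.5, 14]); the 9.5×6 cube at (-1.5, -1) contributes its full rectangle (area 57.00 mm²); Taking the first minus the rest: the first operand is absent here, so nothing remains; the 16×27 cube at (14.5, 0.5) contributes its full rectangle (area 432.00 mm²); Combining (union): only the 16×27 cube at (14.5, 0.5) is present, so the union is just that shape — area = 432.00 mm². So its area = 432.00 mm². Layer 34 (z = 9.52): the r=7 cylinder gives a regular 8-gon of circumradius 7 (constant along its height) (area = (8/2)·7.000²·sin(360°/8) = 138.59 mm²); the cube at (7, 0) is present — its section is the full 23×14.5 rectangle (area 333.50 mm²); the 9.5×6 cube at (-1.5, -1) contributes its full rectangle (area 57.00 mm²); Subtracting the remaining from the first: starting from the r=7 cylinder (138.59 mm²), the 23×14.5 cube at (7, 0) misses the remaining region (no effect); the 9.5×6 cube at (-1.5, -1) partially overlaps it — only the 45.61 mm² overlap (of its 57.00 mm²) is removed, clipping the outline — area = 92.98 mm²; the 16×27 cube at (14.5, 0.5) contributes its full rectangle (area 432.00 mm²); Taking the union: the 2 present regions are separate (no shared area or edge), so areas and boundary lengths simply add and each stays a separate island — area = 524.98 mm². So its area = 524.98 mm². Layer 34 is larger (524.98 vs 432.00 mm²).

layer 34 (z = 9.52 mm)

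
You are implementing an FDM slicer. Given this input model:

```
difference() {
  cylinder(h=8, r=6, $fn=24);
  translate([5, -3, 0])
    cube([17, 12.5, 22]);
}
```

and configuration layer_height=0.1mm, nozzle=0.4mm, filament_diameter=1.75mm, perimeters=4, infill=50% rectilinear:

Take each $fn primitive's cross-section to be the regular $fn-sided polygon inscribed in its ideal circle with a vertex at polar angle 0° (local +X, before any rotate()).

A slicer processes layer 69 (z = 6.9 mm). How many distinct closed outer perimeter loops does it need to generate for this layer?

1

At z = 6.9 mm: the r=6 cylinder gives a regular 24-gon of circumradius 6 (constant along its height); the cube at (5, -3) is present — its section is the full 17×12.5 rectangle; After the difference (first − rest): starting from the r=6 cylinder, the 17×12.5 cube at (5, -3) partially overlaps it — only the 4.25 mm² overlap (of its 212.50 mm²) is removed, clipping the outline — 1 connected region. The result has 1 disconnected region.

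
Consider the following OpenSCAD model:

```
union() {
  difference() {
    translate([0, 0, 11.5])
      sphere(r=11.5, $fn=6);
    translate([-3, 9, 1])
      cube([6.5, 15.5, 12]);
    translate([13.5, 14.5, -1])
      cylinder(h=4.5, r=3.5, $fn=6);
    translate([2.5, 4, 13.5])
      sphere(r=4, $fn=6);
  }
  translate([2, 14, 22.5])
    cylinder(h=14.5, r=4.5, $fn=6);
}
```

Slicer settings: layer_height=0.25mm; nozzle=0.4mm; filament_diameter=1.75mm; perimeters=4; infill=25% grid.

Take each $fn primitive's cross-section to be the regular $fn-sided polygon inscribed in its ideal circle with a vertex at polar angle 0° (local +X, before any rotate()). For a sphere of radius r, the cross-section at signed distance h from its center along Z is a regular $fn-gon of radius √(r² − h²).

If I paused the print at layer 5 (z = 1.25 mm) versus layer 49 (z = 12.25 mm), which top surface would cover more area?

layer 49 (z = 12.25 mm)

Layer 5 (z = 1.25): the r=11.5 sphere contributes a regular 6-gon of circumradius √(11.5²−10.25²) = 5.214 (area = (6/2)·5.214²·sin(360°/6) = 70.64 mm²); the cube at (-3, 9) (footprint 6.5×15.5) is included at this height (area 100.75 mm²); the cylinder at (13.5, 14.5): section is a regular 6-gon, circumradius r=3.5 (area = (6/2)·3.500²·sin(360°/6) = 31.83 mm²); the sphere at (2.5, 4) is absent (|z−center|=12.250 > r=4); Taking the first minus the rest: starting from the r=11.5 sphere (70.64 mm²), the 6.5×15.5 cube at (-3, 9) misses the remaining region (no effect); the r=3.5 cylinder at (13.5, 14.5) misses the remaining region (no effect) — area = 70.64 mm²; the cylinder at (2, 14) does not reach this height (z outside [22.5, 37]); Combining (union): only the result so far is present, so the union is just that shape — area = 70.64 mm². So its area = 70.64 mm². Layer 49 (z = 12.25): the r=11.5 sphere contributes a regular 6-gon of circumradius √(11.5²−0.75²) = 11.476 (area = (6/2)·11.476²·sin(360°/6) = 342.13 mm²); the 6.5×15.5 cube at (-3, 9) contributes its full rectangle (area 100.75 mm²); the cylinder at (13.5, 14.5) is not intersected at this z (z outside [-1, 3.5]); the r=4 sphere at (2.5, 4) slices to a regular 6-gon of circumradius 3.800 (√(r²−h²) with h=1.25 from center) (area = (6/2)·3.800²·sin(360°/6) = 37.51 mm²); Subtracting the remaining from the first: starting from the r=11.5 sphere (342.13 mm²), the 6.5×15.5 cube at (-3, 9) partially overlaps it — only the 6.10 mm² overlap (of its 100.75 mm²) is removed, clipping the outline; the r=4 sphere at (2.5, 4) lies wholly inside it (removes its full 37.51 mm² and its 22.80 mm outline becomes a hole wall) — area = 298.53 mm²; the cylinder at (2, 14) is not intersected at this z (z outside [22.5, 37]); Combining (union): only that combined region is present, so the union is just that shape — area = 298.53 mm². So its area = 298.53 mm². Layer 49 is larger (298.53 vs 70.64 mm²).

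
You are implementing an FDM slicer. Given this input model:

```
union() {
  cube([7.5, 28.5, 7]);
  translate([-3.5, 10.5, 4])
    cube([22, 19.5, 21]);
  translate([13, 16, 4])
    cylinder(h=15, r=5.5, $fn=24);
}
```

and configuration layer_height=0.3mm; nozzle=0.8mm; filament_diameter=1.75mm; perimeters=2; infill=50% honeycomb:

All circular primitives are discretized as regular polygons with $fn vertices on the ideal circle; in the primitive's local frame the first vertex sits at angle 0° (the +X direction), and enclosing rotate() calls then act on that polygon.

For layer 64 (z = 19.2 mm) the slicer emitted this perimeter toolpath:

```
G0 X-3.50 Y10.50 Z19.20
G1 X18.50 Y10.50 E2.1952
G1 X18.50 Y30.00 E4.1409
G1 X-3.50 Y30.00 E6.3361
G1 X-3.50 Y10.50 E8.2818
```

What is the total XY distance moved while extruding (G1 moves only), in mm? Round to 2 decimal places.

83.00 mm

Sum the Euclidean lengths of each G1 segment: total = 83.00 mm.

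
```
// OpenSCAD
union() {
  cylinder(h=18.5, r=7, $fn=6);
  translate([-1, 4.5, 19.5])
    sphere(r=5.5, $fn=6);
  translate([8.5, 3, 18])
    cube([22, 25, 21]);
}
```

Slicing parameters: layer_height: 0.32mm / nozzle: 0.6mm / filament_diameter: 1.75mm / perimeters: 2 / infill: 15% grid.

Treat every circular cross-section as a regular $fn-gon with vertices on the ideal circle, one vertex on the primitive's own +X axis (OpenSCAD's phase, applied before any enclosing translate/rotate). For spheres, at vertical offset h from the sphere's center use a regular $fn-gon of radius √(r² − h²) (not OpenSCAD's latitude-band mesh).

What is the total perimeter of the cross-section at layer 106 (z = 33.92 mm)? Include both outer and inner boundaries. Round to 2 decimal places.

At z = 33.92 mm: the cylinder is not intersected at this z (z outside [0, 18.5]); the sphere at (-1, 4.5) does not reach this height (|z−center|=14.420 > r=5.5); the 22×25 cube at (8.5, 3) contributes its full rectangle (perimeter 94.00 mm); Merging all regions: only the 22×25 cube at (8.5, 3) is present, so the union is just that shape — boundary = 94.00 mm. Overall, the cross-section is a single solid region. Total boundary length (outer) = 94.00 mm.

94.00 mm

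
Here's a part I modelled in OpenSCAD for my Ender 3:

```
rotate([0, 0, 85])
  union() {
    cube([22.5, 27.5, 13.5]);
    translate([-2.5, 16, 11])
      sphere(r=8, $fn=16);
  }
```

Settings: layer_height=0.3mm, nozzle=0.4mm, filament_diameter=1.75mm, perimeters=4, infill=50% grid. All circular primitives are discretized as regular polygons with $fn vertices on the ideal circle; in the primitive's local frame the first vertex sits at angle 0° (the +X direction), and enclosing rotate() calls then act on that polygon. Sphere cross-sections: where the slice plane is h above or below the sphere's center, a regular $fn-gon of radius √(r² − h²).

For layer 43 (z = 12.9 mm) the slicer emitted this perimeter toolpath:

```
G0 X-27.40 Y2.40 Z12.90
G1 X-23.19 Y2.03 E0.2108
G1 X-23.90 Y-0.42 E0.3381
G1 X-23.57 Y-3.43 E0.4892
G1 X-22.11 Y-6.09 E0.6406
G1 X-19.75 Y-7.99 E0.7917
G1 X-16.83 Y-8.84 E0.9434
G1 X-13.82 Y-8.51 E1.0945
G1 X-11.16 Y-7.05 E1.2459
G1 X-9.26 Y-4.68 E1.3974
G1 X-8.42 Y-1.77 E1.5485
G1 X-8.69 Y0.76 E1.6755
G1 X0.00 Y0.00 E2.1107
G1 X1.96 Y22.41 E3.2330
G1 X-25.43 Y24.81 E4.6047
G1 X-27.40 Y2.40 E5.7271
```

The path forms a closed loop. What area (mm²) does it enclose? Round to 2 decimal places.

Apply the shoelace formula to the sequence of (X, Y) vertices; enclosed area = 748.76 mm².

748.76 mm²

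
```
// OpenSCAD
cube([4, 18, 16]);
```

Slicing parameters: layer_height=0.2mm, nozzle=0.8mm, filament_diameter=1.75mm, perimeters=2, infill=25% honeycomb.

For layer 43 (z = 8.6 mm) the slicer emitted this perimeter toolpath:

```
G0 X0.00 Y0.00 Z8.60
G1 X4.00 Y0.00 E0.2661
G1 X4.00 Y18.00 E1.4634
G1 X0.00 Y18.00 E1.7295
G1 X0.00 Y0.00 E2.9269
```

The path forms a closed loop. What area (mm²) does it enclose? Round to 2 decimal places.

72.00 mm²

Apply the shoelace formula to the sequence of (X, Y) vertices; enclosed area = 72.00 mm².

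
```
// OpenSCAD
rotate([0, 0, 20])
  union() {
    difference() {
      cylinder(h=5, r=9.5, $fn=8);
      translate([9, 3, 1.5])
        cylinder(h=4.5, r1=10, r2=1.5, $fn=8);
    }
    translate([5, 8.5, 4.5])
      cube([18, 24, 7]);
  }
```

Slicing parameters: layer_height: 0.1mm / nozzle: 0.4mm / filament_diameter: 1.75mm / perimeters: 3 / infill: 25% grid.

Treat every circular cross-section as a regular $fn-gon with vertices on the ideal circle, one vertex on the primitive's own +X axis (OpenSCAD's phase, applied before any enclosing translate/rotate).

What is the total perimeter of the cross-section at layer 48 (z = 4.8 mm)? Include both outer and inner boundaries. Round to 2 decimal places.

At z = 4.8 mm: the cylinder: section is a regular 8-gon, circumradius r=9.5 (perimeter = 2·8·9.500·sin(180°/8) = 58.17 mm); the cone at (9, 3) contributes a regular 8-gon of circumradius 3.767 (interpolated between r1=10 and r2=1.5 at t=0.733) (perimeter = 2·8·3.767·sin(180°/8) = 23.06 mm); Taking the first minus the rest: starting from the r=9.5 cylinder, the cone at (9, 3) partially overlaps it — only the 15.16 mm² overlap (of its 40.13 mm²) is removed, clipping the outline — boundary = 60.64 mm; the cube at (5, 8.5) (footprint 18×24) is included at this height (perimeter 84.00 mm); Combining (union): the 2 present regions are separate (no shared area or edge), so areas and boundary lengths simply add and each stays a separate island — boundary = 144.64 mm; (rotated 20° about Z; rotation is an isometry so areas/perimeters/island counts are preserved). Overall, the cross-section has 2 separate islands. Total boundary length (outer) = 144.64 mm.

144.64 mm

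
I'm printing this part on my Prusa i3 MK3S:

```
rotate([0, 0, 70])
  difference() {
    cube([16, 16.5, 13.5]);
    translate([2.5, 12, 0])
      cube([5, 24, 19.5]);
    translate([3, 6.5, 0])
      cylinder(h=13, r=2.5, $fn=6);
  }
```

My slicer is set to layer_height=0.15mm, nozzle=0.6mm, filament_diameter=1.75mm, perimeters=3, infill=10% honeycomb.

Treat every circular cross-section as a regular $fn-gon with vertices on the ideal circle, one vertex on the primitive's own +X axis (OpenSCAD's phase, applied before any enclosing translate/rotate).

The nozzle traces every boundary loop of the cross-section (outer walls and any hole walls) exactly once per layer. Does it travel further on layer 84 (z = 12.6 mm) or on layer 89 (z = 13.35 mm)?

layer 84 (z = 12.6 mm)

Layer 84 (z = 12.6): the cube (footprint 16×16.5) is included at this height (perimeter 65.00 mm); the cube at (2.5, 12) (footprint 5×24) is included at this height (perimeter 58.00 mm); the r=2.5 cylinder at (3, 6.5) contributes a regular 6-gon of circumradius 2.5 (perimeter = 2·6·2.500·sin(180°/6) = 15.00 mm); Subtracting the remaining from the first: starting from the 16×16.5 cube, the 5×24 cube at (2.5, 12) partially overlaps it — only the 22.50 mm² overlap (of its 120.00 mm²) is removed, clipping the outline; the r=2.5 cylinder at (3, 6.5) lies wholly inside it (removes its full 16.24 mm² and its 15.00 mm outline becomes a hole wall) — boundary (outer + 1 inner loop) = 89.00 mm; (whole slice rotated 70° about Z — lengths, areas and connectivity unchanged). So its perimeter = 89.00 mm. Layer 89 (z = 13.35): the 16×16.5 cube contributes its full rectangle (perimeter 65.00 mm); the cube at (2.5, 12) is present — its section is the full 5×24 rectangle (perimeter 58.00 mm); the cylinder at (3, 6.5) does not reach this height (z outside [0, 13]); After the difference (first − rest): starting from the 16×16.5 cube, the 5×24 cube at (2.5, 12) partially overlaps it — only the 22.50 mm² overlap (of its 120.00 mm²) is removed, clipping the outline — boundary = 74.00 mm; (rotated 70° about Z; rotation is an isometry so areas/perimeters/island counts are preserved). So its perimeter = 74.00 mm. Layer 84 is larger (89.00 vs 74.00 mm).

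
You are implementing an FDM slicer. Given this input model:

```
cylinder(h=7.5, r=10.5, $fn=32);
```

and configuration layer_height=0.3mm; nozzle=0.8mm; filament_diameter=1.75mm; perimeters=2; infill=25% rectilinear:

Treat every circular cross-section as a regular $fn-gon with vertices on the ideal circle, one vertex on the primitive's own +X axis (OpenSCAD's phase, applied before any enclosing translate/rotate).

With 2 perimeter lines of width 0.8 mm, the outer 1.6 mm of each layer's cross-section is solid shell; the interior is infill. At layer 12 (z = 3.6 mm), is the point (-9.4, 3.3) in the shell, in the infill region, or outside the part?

shell

At z = 3.6 mm: the r=10.5 cylinder gives a regular 32-gon of circumradius 10.5 (constant along its height). Overall, the cross-section is a single solid region. The nearest boundary edge runs (-9.70, 4.02)→(-10.30, 2.05); distance from the point to it = 0.50 mm. The point is inside the cross-section, 0.50 mm from the nearest boundary — within the 1.6 mm shell band (2 × 0.8).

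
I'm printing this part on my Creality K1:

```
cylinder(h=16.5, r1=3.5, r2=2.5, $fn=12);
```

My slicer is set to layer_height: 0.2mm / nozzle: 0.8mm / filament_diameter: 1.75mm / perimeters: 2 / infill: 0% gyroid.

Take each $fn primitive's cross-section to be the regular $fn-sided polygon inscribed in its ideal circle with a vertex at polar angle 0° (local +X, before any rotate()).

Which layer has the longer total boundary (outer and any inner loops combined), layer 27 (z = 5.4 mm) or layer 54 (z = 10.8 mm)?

Layer 27 (z = 5.4): the cone contributes a regular 12-gon of circumradius 3.173 (interpolated between r1=3.5 and r2=2.5 at t=0.327) (perimeter = 2·12·3.173·sin(180°/12) = 19.71 mm). So its perimeter = 19.71 mm. Layer 54 (z = 10.8): the cone (r1=3.5→r2=2.5) has section circumradius 2.845 here — a regular 12-gon (perimeter = 2·12·2.845·sin(180°/12) = 17.67 mm). So its perimeter = 17.67 mm. Layer 27 is larger (19.71 vs 17.67 mm).

layer 27 (z = 5.4 mm)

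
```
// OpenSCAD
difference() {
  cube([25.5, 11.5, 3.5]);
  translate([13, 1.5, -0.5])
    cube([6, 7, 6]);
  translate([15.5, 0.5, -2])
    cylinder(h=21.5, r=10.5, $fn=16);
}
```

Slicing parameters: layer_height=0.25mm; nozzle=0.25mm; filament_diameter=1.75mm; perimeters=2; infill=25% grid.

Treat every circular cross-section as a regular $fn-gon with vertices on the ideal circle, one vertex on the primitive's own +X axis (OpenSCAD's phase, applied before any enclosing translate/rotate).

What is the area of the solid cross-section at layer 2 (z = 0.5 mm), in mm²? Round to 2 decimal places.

114.89 mm²

At z = 0.5 mm: the cube is present — its section is the full 25.5×11.5 rectangle (area 293.25 mm²); the cube at (13, 1.5) (footprint 6×7) is included at this height (area 42.00 mm²); the cylinder at (15.5, 0.5): section is a regular 16-gon, circumradius r=10.5 (area = (16/2)·10.500²·sin(360°/16) = 337.53 mm²); Taking the first minus the rest: starting from the 25.5×11.5 cube (293.25 mm²), the 6×7 cube at (13, 1.5) lies wholly inside it (removes its full 42.00 mm² and its 26.00 mm outline becomes a hole wall); the r=10.5 cylinder at (15.5, 0.5) partially overlaps it — only the 136.36 mm² overlap (of its 337.53 mm²) is removed, clipping the outline — area = 114.89 mm². Overall, the cross-section is a single solid region. Net area = 114.89 mm².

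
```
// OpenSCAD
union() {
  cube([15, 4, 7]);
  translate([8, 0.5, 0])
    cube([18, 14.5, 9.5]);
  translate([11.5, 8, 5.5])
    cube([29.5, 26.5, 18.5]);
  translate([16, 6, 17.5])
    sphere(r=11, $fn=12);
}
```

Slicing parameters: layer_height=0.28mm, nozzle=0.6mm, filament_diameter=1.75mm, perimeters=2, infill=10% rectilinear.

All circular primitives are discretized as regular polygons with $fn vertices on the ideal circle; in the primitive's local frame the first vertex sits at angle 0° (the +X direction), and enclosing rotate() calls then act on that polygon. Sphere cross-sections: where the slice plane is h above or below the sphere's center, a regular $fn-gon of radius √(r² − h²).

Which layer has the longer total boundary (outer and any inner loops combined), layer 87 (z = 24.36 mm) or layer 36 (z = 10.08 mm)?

Layer 87 (z = 24.36): the cube is not intersected at this z (z outside [0, 7]); the cube at (8, 0.5) does not reach this height (z outside [0, 9.5]); the cube at (11.5, 8) is not intersected at this z (z outside [5.5, 24]); the r=11 sphere at (16, 6) slices to a regular 12-gon of circumradius 8.599 (√(r²−h²) with h=6.86 from center) (perimeter = 2·12·8.599·sin(180°/12) = 53.41 mm); Taking the union: only the r=11 sphere at (16, 6) is present, so the union is just that shape — boundary = 53.41 mm. So its perimeter = 53.41 mm. Layer 36 (z = 10.08): the cube does not reach this height (z outside [0, 7]); the cube at (8, 0.5) does not reach this height (z outside [0, 9.5]); the 29.5×26.5 cube at (11.5, 8) contributes its full rectangle (perimeter 112.00 mm); the r=11 sphere at (16, 6) contributes a regular 12-gon of circumradius √(11²−7.42²) = 8.121 (perimeter = 2·12·8.121·sin(180°/12) = 50.44 mm); Merging all regions: the regions partially overlap (shared area 58.51 mm²), so the edge portions inside another operand are dropped and the merged outline is re-measured after clipping — boundary = 130.40 mm. So its perimeter = 130.40 mm. Layer 36 is larger (130.40 vs 53.41 mm).

layer 36 (z = 10.08 mm)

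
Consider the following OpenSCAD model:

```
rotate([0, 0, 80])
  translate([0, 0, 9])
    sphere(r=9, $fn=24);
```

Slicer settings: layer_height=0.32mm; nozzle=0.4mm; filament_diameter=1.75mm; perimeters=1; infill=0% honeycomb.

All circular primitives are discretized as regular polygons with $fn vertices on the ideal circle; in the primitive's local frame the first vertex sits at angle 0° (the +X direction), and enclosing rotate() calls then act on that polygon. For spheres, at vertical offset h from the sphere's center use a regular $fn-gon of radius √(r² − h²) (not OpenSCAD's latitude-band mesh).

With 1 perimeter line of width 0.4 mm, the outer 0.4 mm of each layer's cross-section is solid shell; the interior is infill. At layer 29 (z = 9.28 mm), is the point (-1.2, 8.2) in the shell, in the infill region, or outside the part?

At z = 9.28 mm: the r=9 sphere contributes a regular 24-gon of circumradius √(9²−0.28²) = 8.996; (whole slice rotated 80° about Z — lengths, areas and connectivity unchanged). Overall, the cross-section is a single solid region. Undo the 80° rotation: the query point maps to (7.867, 2.606) in the un-rotated model frame. The nearest boundary edge runs (8.69, 2.33)→(7.79, 4.50); distance from the point to it = 0.65 mm. The point is inside the cross-section and 0.65 mm from the nearest boundary — more than the 0.4 mm shell width (1 × 0.4), so it's in the infill interior.

infill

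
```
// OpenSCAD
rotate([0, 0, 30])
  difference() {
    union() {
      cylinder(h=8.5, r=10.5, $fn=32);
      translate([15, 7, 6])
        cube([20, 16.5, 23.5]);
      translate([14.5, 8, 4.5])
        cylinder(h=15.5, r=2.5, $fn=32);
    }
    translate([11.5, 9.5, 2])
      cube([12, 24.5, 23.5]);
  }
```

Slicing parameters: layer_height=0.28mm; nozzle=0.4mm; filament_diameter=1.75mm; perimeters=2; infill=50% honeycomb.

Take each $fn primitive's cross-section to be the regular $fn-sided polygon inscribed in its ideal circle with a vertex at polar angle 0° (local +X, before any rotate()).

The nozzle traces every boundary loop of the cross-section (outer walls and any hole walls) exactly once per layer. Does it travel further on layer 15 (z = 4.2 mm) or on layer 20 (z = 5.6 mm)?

layer 20 (z = 5.6 mm)

Layer 15 (z = 4.2): the r=10.5 cylinder gives a regular 32-gon of circumradius 10.5 (constant along its height) (perimeter = 2·32·10.500·sin(180°/32) = 65.87 mm); the cube at (15, 7) is not intersected at this z (z outside [6, 29.5]); the cylinder at (14.5, 8) does not reach this height (z outside [4.5, 20]); Combining (union): only the r=10.5 cylinder is present, so the union is just that shape — boundary = 65.87 mm; the cube at (11.5, 9.5) is present — its section is the full 12×24.5 rectangle (perimeter 73.00 mm); Subtracting the remaining from the first: starting from that combined region, the 12×24.5 cube at (11.5, 9.5) misses the remaining region (no effect) — boundary = 65.87 mm; (whole slice rotated 30° about Z — lengths, areas and connectivity unchanged). So its perimeter = 65.87 mm. Layer 20 (z = 5.6): the r=10.5 cylinder gives a regular 32-gon of circumradius 10.5 (constant along its height) (perimeter = 2·32·10.500·sin(180°/32) = 65.87 mm); the cube at (15, 7) is not intersected at this z (z outside [6, 29.5]); the cylinder at (14.5, 8): section is a regular 32-gon, circumradius r=2.5 (perimeter = 2·32·2.500·sin(180°/32) = 15.68 mm); Merging all regions: the 2 present regions are separate (no shared area or edge), so areas and boundary lengths simply add and each stays a separate island — boundary = 81.55 mm; the cube at (11.5, 9.5) (footprint 12×24.5) is included at this height (perimeter 73.00 mm); Subtracting the remaining from the first: starting from that combined region, the 12×24.5 cube at (11.5, 9.5) partially overlaps it — only the 2.76 mm² overlap (of its 294.00 mm²) is removed, clipping the outline — boundary = 80.91 mm; (rotated 30° about Z; rotation is an isometry so areas/perimeters/island counts are preserved). So its perimeter = 80.91 mm. Layer 20 is larger (80.91 vs 65.87 mm).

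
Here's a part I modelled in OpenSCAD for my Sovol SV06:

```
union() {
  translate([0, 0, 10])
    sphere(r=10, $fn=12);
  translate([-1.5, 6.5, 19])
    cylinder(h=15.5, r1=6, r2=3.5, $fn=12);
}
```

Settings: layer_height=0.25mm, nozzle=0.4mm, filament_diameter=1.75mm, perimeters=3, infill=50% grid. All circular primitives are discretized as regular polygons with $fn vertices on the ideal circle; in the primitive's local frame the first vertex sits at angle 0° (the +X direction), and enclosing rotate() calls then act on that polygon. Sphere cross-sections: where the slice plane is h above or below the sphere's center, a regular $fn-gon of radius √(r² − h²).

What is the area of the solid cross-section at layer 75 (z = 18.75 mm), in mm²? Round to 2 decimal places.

At z = 18.75 mm: the sphere: section is a regular 12-gon, circumradius = √(r²−h²) = √(10²−8.75²) = 4.841 (area = (12/2)·4.841²·sin(360°/12) = 70.31 mm²); the cone at (-1.5, 6.5) does not reach this height (z outside [19, 34.5]); Combining (union): only the r=10 sphere is present, so the union is just that shape — area = 70.31 mm². Overall, the cross-section is a single solid region. Net area = 70.31 mm².

70.31 mm²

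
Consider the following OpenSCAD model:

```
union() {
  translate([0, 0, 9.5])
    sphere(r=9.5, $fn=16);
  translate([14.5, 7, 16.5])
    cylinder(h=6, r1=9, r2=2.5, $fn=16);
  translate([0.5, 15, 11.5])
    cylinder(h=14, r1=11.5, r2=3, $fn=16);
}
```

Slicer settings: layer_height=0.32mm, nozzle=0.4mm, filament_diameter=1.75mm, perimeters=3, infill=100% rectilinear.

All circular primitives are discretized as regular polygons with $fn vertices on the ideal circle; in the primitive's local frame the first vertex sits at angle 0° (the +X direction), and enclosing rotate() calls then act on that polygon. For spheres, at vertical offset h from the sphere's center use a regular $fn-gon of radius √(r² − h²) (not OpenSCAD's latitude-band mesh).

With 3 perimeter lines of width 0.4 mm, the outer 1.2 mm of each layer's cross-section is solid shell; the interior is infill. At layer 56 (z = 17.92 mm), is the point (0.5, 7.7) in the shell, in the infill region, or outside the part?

shell

At z = 17.92 mm: the r=9.5 sphere contributes a regular 16-gon of circumradius √(9.5²−8.42²) = 4.399; the cone at (14.5, 7) (r1=9→r2=2.5) has section circumradius 7.462 here — a regular 16-gon; the cone at (0.5, 15) contributes a regular 16-gon of circumradius 7.602 (interpolated between r1=11.5 and r2=3 at t=0.459); Combining (union): the 3 present regions are separate (no shared area or edge), so areas and boundary lengths simply add and each stays a separate island — 3 connected regions. Overall, the cross-section has 3 separate islands. The nearest boundary edge runs (3.41, 7.98)→(0.50, 7.40); distance from the point to it = 0.30 mm. (Shell/infill is judged within the island containing the point — the largest one.) The point is inside the cross-section, 0.30 mm from the nearest boundary — within the 1.2 mm shell band (3 × 0.4).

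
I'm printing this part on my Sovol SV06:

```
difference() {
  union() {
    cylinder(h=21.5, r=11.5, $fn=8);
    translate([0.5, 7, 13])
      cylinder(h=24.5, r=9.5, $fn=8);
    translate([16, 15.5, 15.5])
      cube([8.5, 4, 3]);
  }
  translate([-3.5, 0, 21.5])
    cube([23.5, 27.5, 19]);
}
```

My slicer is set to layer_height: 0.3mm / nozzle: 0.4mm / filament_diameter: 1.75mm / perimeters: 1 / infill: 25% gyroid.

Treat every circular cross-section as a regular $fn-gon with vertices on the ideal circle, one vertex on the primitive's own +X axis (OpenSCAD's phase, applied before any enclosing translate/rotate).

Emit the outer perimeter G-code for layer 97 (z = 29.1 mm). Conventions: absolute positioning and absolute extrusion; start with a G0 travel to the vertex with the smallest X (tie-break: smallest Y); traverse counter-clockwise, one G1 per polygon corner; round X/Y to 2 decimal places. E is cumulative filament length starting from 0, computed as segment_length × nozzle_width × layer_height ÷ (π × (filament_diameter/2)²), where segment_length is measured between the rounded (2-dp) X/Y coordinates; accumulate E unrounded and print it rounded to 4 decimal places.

At z = 29.1 mm: the cylinder is absent (z outside [0, 21.5]); the r=9.5 cylinder at (0.5, 7) gives a regular 8-gon of circumradius 9.5 (constant along its height); the cube at (16, 15.5) is not intersected at this z (z outside [15.5, 18.5]); Merging all regions: only the r=9.5 cylinder at (0.5, 7) is present, so the union is just that shape — 1 connected region; the cube at (-3.5, 0) is present — its section is the full 23.5×27.5 rectangle; After the difference (first − rest): starting from that combined region, the 23.5×27.5 cube at (-3.5, 0) partially overlaps it — only the 182.77 mm² overlap (of its 646.25 mm²) is removed, clipping the outline — 1 connected region. The outline is a single polygon with 7 vertices. Extrusion per mm of travel: 0.4 × 0.3 / (π × 0.875²) = 0.049890. Accumulating E over each segment gives final E = 2.8026.

G0 X-9.00 Y7.00 Z29.10
G1 X-6.22 Y0.28 E0.3628
G1 X0.50 Y-2.50 E0.7256
G1 X6.54 Y0.00 E1.0518
G1 X-3.50 Y0.00 E1.5527
G1 X-3.50 Y14.84 E2.2930
G1 X-6.22 Y13.72 E2.4398
G1 X-9.00 Y7.00 E2.8026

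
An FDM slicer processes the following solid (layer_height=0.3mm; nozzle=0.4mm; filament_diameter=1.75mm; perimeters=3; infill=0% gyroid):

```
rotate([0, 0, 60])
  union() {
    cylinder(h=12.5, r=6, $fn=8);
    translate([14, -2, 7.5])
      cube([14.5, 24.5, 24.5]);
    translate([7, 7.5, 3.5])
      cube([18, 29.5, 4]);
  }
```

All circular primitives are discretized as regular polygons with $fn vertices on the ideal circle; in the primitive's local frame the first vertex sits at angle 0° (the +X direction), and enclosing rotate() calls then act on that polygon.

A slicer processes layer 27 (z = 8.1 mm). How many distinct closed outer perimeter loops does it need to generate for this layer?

At z = 8.1 mm: the r=6 cylinder gives a regular 8-gon of circumradius 6 (constant along its height); the cube at (14, -2) (footprint 14.5×24.5) is included at this height; the cube at (7, 7.5) is not intersected at this z (z outside [3.5, 7.5]); Merging all regions: the 2 present regions are separate (no shared area or edge), so areas and boundary lengths simply add and each stays a separate island — 2 connected regions; (whole slice rotated 60° about Z — lengths, areas and connectivity unchanged). The result has 2 disconnected regions.

2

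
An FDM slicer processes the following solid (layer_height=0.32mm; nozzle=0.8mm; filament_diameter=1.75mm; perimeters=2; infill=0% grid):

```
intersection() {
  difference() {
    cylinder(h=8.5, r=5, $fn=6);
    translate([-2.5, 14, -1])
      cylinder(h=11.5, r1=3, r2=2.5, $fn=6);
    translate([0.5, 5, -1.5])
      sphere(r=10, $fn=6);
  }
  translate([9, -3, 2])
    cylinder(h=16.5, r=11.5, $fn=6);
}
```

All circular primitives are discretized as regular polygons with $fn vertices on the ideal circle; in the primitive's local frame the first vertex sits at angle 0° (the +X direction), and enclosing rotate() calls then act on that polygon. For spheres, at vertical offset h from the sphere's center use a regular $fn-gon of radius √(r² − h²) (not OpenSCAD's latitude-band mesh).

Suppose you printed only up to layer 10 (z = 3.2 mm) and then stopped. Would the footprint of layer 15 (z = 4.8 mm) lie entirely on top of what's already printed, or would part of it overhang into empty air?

Compare the two slices. At z = 3.2: the r=5 cylinder contributes a regular 6-gon of circumradius 5 (area = (6/2)·5.000²·sin(360°/6) = 64.95 mm²); the cone at (-2.5, 14) (r1=3→r2=2.5) has section circumradius 2.817 here — a regular 6-gon (area = (6/2)·2.817²·sin(360°/6) = 20.62 mm²); the r=10 sphere at (0.5, 5) slices to a regular 6-gon of circumradius 8.827 (√(r²−h²) with h=4.7 from center) (area = (6/2)·8.827²·sin(360°/6) = 202.42 mm²); After the difference (first − rest): starting from the r=5 cylinder (64.95 mm²), the cone at (-2.5, 14) misses the remaining region (no effect); the r=10 sphere at (0.5, 5) partially overlaps it — only the 54.88 mm² overlap (of its 202.42 mm²) is removed, clipping the outline — area = 10.07 mm²; the r=11.5 cylinder at (9, -3) contributes a regular 6-gon of circumradius 11.5 (area = (6/2)·11.500²·sin(360°/6) = 343.60 mm²); Keeping only the common overlap: the r=11.5 cylinder at (9, -3) partially overlaps the result so far; clipping to the common part keeps 8.70 mm² — area = 8.70 mm². At z = 4.8: the cylinder: section is a regular 6-gon, circumradius r=5 (area = (6/2)·5.000²·sin(360°/6) = 64.95 mm²); the cone at (-2.5, 14) (r1=3→r2=2.5) has section circumradius 2.748 here — a regular 6-gon (area = (6/2)·2.748²·sin(360°/6) = 19.62 mm²); the sphere at (0.5, 5): section is a regular 6-gon, circumradius = √(r²−h²) = √(10²−6.3²) = 7.766 (area = (6/2)·7.766²·sin(360°/6) = 156.69 mm²); Subtracting the remaining from the first: starting from the r=5 cylinder (64.95 mm²), the cone at (-2.5, 14) misses the remaining region (no effect); the r=10 sphere at (0.5, 5) partially overlaps it — only the 46.77 mm² overlap (of its 156.69 mm²) is removed, clipping the outline — area = 18.18 mm²; the r=11.5 cylinder at (9, -3) gives a regular 6-gon of circumradius 11.5 (constant along its height) (area = (6/2)·11.500²·sin(360°/6) = 343.60 mm²); After intersecting: the r=11.5 cylinder at (9, -3) partially overlaps that combined region; clipping to the common part keeps 14.00 mm² — area = 14.00 mm². Checking containment: at z = 4.8 the cross-section extends beyond the z = 3.2 cross-section by about 5.30 mm².

part overhangs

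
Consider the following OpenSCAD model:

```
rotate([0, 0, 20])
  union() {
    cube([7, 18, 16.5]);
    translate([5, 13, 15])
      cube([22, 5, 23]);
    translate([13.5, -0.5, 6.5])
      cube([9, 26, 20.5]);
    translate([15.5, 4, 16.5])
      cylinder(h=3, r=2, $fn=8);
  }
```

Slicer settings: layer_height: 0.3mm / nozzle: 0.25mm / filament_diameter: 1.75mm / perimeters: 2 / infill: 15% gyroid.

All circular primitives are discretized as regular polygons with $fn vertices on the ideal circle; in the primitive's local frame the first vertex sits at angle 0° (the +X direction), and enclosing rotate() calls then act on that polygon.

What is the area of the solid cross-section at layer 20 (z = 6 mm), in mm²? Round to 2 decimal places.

At z = 6 mm: the 7×18 cube contributes its full rectangle (area 126.00 mm²); the cube at (5, 13) is not intersected at this z (z outside [15, 38]); the cube at (13.5, -0.5) does not reach this height (z outside [6.5, 27]); the cylinder at (15.5, 4) is not intersected at this z (z outside [16.5, 19.5]); Taking the union: only the 7×18 cube is present, so the union is just that shape — area = 126.00 mm²; (whole slice rotated 20° about Z — lengths, areas and connectivity unchanged). Overall, the cross-section is a single solid region. Net area = 126.00 mm².

126.00 mm²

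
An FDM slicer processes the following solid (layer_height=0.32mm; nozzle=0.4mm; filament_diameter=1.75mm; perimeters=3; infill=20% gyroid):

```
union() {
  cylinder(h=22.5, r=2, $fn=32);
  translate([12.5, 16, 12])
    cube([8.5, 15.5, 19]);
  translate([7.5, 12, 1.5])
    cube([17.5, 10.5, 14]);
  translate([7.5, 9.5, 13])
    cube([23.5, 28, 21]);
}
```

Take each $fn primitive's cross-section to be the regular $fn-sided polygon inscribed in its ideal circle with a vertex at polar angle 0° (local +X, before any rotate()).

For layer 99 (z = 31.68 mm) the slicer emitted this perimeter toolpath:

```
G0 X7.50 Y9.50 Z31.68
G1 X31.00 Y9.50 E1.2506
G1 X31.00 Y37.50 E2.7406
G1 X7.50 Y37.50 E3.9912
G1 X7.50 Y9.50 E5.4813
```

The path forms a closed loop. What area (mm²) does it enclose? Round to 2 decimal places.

Apply the shoelace formula to the sequence of (X, Y) vertices; enclosed area = 658.00 mm².

658.00 mm²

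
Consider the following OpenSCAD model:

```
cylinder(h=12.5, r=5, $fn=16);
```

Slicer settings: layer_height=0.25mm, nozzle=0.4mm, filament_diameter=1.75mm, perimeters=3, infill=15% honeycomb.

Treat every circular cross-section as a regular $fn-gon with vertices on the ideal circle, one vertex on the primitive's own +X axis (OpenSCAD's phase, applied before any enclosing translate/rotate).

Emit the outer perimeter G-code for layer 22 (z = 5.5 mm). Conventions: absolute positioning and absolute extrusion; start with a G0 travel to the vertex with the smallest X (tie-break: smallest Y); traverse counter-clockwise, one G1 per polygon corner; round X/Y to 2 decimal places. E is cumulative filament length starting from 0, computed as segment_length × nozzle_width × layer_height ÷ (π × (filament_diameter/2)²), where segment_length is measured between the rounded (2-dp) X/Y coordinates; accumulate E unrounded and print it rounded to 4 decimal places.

At z = 5.5 mm: the r=5 cylinder gives a regular 16-gon of circumradius 5 (constant along its height). The outline is a single polygon with 16 vertices. Extrusion per mm of travel: 0.4 × 0.25 / (π × 0.875²) = 0.041575. Accumulating E over each segment gives final E = 1.2981.

G0 X-5.00 Y0.00 Z5.50
G1 X-4.62 Y-1.91 E0.0810
G1 X-3.54 Y-3.54 E0.1623
G1 X-1.91 Y-4.62 E0.2436
G1 X0.00 Y-5.00 E0.3245
G1 X1.91 Y-4.62 E0.4055
G1 X3.54 Y-3.54 E0.4868
G1 X4.62 Y-1.91 E0.5681
G1 X5.00 Y0.00 E0.6490
G1 X4.62 Y1.91 E0.7300
G1 X3.54 Y3.54 E0.8113
G1 X1.91 Y4.62 E0.8926
G1 X0.00 Y5.00 E0.9735
G1 X-1.91 Y4.62 E1.0545
G1 X-3.54 Y3.54 E1.1358
G1 X-4.62 Y1.91 E1.2171
G1 X-5.00 Y0.00 E1.2981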